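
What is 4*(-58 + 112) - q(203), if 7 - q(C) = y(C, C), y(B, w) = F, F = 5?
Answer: 214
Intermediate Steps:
y(B, w) = 5
q(C) = 2 (q(C) = 7 - 1*5 = 7 - 5 = 2)
4*(-58 + 112) - q(203) = 4*(-58 + 112) - 1*2 = 4*54 - 2 = 216 - 2 = 214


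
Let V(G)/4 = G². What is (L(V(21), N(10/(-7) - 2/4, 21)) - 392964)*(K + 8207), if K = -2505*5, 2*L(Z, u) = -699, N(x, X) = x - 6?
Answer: 1698327693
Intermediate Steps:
V(G) = 4*G²
N(x, X) = -6 + x
L(Z, u) = -699/2 (L(Z, u) = (½)*(-699) = -699/2)
K = -12525 (K = -835*15 = -12525)
(L(V(21), N(10/(-7) - 2/4, 21)) - 392964)*(K + 8207) = (-699/2 - 392964)*(-12525 + 8207) = -786627/2*(-4318) = 1698327693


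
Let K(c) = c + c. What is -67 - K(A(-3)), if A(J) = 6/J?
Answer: -63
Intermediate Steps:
K(c) = 2*c
-67 - K(A(-3)) = -67 - 2*6/(-3) = -67 - 2*6*(-1/3) = -67 - 2*(-2) = -67 - 1*(-4) = -67 + 4 = -63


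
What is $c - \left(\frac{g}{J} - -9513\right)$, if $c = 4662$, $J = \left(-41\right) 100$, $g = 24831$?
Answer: $- \frac{19864269}{4100} \approx -4844.9$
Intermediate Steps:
$J = -4100$
$c - \left(\frac{g}{J} - -9513\right) = 4662 - \left(\frac{24831}{-4100} - -9513\right) = 4662 - \left(24831 \left(- \frac{1}{4100}\right) + 9513\right) = 4662 - \left(- \frac{24831}{4100} + 9513\right) = 4662 - \frac{38978469}{4100} = - \frac{19864269}{4100}$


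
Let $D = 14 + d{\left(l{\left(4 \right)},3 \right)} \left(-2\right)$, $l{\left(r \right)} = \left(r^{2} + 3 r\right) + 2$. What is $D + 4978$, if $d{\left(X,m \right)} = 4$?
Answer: $4984$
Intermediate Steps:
$l{\left(r \right)} = 2 + r^{2} + 3 r$
$D = 6$ ($D = 14 + 4 \left(-2\right) = 14 - 8 = 6$)
$D + 4978 = 6 + 4978 = 4984$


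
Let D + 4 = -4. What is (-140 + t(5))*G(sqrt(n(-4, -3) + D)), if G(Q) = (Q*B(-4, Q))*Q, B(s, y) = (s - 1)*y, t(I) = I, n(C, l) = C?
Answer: -16200*I*sqrt(3) ≈ -28059.0*I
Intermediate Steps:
B(s, y) = y*(-1 + s) (B(s, y) = (-1 + s)*y = y*(-1 + s))
D = -8 (D = -4 - 4 = -8)
G(Q) = -5*Q**3 (G(Q) = (Q*(Q*(-1 - 4)))*Q = (Q*(Q*(-5)))*Q = (Q*(-5*Q))*Q = (-5*Q**2)*Q = -5*Q**3)
(-140 + t(5))*G(sqrt(n(-4, -3) + D)) = (-140 + 5)*(-5*(-4 - 8)**(3/2)) = -(-675)*(sqrt(-12))**3 = -(-675)*(2*I*sqrt(3))**3 = -(-675)*(-24*I*sqrt(3)) = -16200*I*sqrt(3)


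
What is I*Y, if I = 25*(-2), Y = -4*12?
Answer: 2400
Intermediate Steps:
Y = -48
I = -50
I*Y = -50*(-48) = 2400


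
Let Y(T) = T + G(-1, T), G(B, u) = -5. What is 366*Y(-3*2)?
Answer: -4026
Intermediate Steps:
Y(T) = -5 + T (Y(T) = T - 5 = -5 + T)
366*Y(-3*2) = 366*(-5 - 3*2) = 366*(-5 - 6) = 366*(-11) = -4026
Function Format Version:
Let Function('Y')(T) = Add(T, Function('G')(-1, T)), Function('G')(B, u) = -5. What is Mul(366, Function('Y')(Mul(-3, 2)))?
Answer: -4026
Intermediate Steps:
Function('Y')(T) = Add(-5, T) (Function('Y')(T) = Add(T, -5) = Add(-5, T))
Mul(366, Function('Y')(Mul(-3, 2))) = Mul(366, Add(-5, Mul(-3, 2))) = Mul(366, Add(-5, -6)) = Mul(366, -11) = -4026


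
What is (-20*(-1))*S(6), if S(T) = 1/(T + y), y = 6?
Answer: 5/3 ≈ 1.6667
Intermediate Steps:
S(T) = 1/(6 + T) (S(T) = 1/(T + 6) = 1/(6 + T))
(-20*(-1))*S(6) = (-20*(-1))/(6 + 6) = 20/12 = 20*(1/12) = 5/3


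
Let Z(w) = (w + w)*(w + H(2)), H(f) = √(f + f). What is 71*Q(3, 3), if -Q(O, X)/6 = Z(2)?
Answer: -6816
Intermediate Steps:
H(f) = √2*√f (H(f) = √(2*f) = √2*√f)
Z(w) = 2*w*(2 + w) (Z(w) = (w + w)*(w + √2*√2) = (2*w)*(w + 2) = (2*w)*(2 + w) = 2*w*(2 + w))
Q(O, X) = -96 (Q(O, X) = -12*2*(2 + 2) = -12*2*4 = -6*16 = -96)
71*Q(3, 3) = 71*(-96) = -6816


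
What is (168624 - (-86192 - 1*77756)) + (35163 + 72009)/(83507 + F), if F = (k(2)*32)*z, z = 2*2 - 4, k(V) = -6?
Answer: 27772197176/83507 ≈ 3.3257e+5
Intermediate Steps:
z = 0 (z = 4 - 4 = 0)
F = 0 (F = -6*32*0 = -192*0 = 0)
(168624 - (-86192 - 1*77756)) + (35163 + 72009)/(83507 + F) = (168624 - (-86192 - 1*77756)) + (35163 + 72009)/(83507 + 0) = (168624 - (-86192 - 77756)) + 107172/83507 = (168624 - 1*(-163948)) + 107172*(1/83507) = (168624 + 163948) + 107172/83507 = 332572 + 107172/83507 = 27772197176/83507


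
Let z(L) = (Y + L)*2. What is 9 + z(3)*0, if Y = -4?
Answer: 9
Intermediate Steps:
z(L) = -8 + 2*L (z(L) = (-4 + L)*2 = -8 + 2*L)
9 + z(3)*0 = 9 + (-8 + 2*3)*0 = 9 + (-8 + 6)*0 = 9 - 2*0 = 9 + 0 = 9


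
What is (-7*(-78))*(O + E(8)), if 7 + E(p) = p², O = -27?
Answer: 16380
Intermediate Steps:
E(p) = -7 + p²
(-7*(-78))*(O + E(8)) = (-7*(-78))*(-27 + (-7 + 8²)) = 546*(-27 + (-7 + 64)) = 546*(-27 + 57) = 546*30 = 16380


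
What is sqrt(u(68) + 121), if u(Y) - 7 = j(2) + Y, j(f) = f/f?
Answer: sqrt(197) ≈ 14.036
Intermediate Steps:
j(f) = 1
u(Y) = 8 + Y (u(Y) = 7 + (1 + Y) = 8 + Y)
sqrt(u(68) + 121) = sqrt((8 + 68) + 121) = sqrt(76 + 121) = sqrt(197)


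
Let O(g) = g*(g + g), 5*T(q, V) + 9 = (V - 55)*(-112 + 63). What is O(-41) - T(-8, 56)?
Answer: 16868/5 ≈ 3373.6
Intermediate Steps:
T(q, V) = 2686/5 - 49*V/5 (T(q, V) = -9/5 + ((V - 55)*(-112 + 63))/5 = -9/5 + ((-55 + V)*(-49))/5 = -9/5 + (2695 - 49*V)/5 = -9/5 + (539 - 49*V/5) = 2686/5 - 49*V/5)
O(g) = 2*g² (O(g) = g*(2*g) = 2*g²)
O(-41) - T(-8, 56) = 2*(-41)² - (2686/5 - 49/5*56) = 2*1681 - (2686/5 - 2744/5) = 3362 - 1*(-58/5) = 3362 + 58/5 = 16868/5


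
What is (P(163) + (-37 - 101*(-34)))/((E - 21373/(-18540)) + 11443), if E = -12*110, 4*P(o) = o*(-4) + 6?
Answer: 59986170/187701793 ≈ 0.31958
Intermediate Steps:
P(o) = 3/2 - o (P(o) = (o*(-4) + 6)/4 = (-4*o + 6)/4 = (6 - 4*o)/4 = 3/2 - o)
E = -1320
(P(163) + (-37 - 101*(-34)))/((E - 21373/(-18540)) + 11443) = ((3/2 - 1*163) + (-37 - 101*(-34)))/((-1320 - 21373/(-18540)) + 11443) = ((3/2 - 163) + (-37 + 3434))/((-1320 - 21373*(-1/18540)) + 11443) = (-323/2 + 3397)/((-1320 + 21373/18540) + 11443) = 6471/(2*(-24451427/18540 + 11443)) = 6471/(2*(187701793/18540)) = (6471/2)*(18540/187701793) = 59986170/187701793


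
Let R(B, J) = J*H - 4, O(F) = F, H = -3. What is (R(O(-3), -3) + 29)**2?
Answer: 1156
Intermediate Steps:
R(B, J) = -4 - 3*J (R(B, J) = J*(-3) - 4 = -3*J - 4 = -4 - 3*J)
(R(O(-3), -3) + 29)**2 = ((-4 - 3*(-3)) + 29)**2 = ((-4 + 9) + 29)**2 = (5 + 29)**2 = 34**2 = 1156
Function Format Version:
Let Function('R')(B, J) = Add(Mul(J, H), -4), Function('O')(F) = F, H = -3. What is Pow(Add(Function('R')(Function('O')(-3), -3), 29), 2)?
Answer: 1156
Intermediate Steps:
Function('R')(B, J) = Add(-4, Mul(-3, J)) (Function('R')(B, J) = Add(Mul(J, -3), -4) = Add(Mul(-3, J), -4) = Add(-4, Mul(-3, J)))
Pow(Add(Function('R')(Function('O')(-3), -3), 29), 2) = Pow(Add(Add(-4, Mul(-3, -3)), 29), 2) = Pow(Add(Add(-4, 9), 29), 2) = Pow(Add(5, 29), 2) = Pow(34, 2) = 1156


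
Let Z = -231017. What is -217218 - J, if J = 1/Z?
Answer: -50181050705/231017 ≈ -2.1722e+5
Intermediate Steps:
J = -1/231017 (J = 1/(-231017) = -1/231017 ≈ -4.3287e-6)
-217218 - J = -217218 - 1*(-1/231017) = -217218 + 1/231017 = -50181050705/231017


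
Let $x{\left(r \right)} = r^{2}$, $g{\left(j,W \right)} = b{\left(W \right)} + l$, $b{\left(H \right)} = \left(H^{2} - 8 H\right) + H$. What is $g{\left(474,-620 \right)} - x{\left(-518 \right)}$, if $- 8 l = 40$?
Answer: $120411$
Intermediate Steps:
$l = -5$ ($l = \left(- \frac{1}{8}\right) 40 = -5$)
$b{\left(H \right)} = H^{2} - 7 H$
$g{\left(j,W \right)} = -5 + W \left(-7 + W\right)$ ($g{\left(j,W \right)} = W \left(-7 + W\right) - 5 = -5 + W \left(-7 + W\right)$)
$g{\left(474,-620 \right)} - x{\left(-518 \right)} = \left(-5 - 620 \left(-7 - 620\right)\right) - \left(-518\right)^{2} = \left(-5 - -388740\right) - 268324 = \left(-5 + 388740\right) - 268324 = 388735 - 268324 = 120411$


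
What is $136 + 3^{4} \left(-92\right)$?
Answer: $-7316$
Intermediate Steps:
$136 + 3^{4} \left(-92\right) = 136 + 81 \left(-92\right) = 136 - 7452 = -7316$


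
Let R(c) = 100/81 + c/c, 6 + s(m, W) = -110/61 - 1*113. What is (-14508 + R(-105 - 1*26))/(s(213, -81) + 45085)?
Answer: -71672987/222168096 ≈ -0.32261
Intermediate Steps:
s(m, W) = -7369/61 (s(m, W) = -6 + (-110/61 - 1*113) = -6 + (-110*1/61 - 113) = -6 + (-110/61 - 113) = -6 - 7003/61 = -7369/61)
R(c) = 181/81 (R(c) = 100*(1/81) + 1 = 100/81 + 1 = 181/81)
(-14508 + R(-105 - 1*26))/(s(213, -81) + 45085) = (-14508 + 181/81)/(-7369/61 + 45085) = -1174967/(81*2742816/61) = -1174967/81*61/2742816 = -71672987/222168096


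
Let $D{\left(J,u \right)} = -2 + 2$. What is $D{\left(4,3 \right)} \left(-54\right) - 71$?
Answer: $-71$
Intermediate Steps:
$D{\left(J,u \right)} = 0$
$D{\left(4,3 \right)} \left(-54\right) - 71 = 0 \left(-54\right) - 71 = 0 - 71 = -71$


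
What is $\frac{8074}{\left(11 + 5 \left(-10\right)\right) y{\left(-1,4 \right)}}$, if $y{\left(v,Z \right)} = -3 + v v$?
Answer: $\frac{4037}{39} \approx 103.51$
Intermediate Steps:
$y{\left(v,Z \right)} = -3 + v^{2}$
$\frac{8074}{\left(11 + 5 \left(-10\right)\right) y{\left(-1,4 \right)}} = \frac{8074}{\left(11 + 5 \left(-10\right)\right) \left(-3 + \left(-1\right)^{2}\right)} = \frac{8074}{\left(11 - 50\right) \left(-3 + 1\right)} = \frac{8074}{\left(-39\right) \left(-2\right)} = \frac{8074}{78} = 8074 \cdot \frac{1}{78} = \frac{4037}{39}$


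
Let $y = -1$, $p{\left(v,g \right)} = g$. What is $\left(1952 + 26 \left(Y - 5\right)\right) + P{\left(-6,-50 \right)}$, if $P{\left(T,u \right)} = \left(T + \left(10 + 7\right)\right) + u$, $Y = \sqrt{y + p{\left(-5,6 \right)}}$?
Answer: $1783 + 26 \sqrt{5} \approx 1841.1$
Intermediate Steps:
$Y = \sqrt{5}$ ($Y = \sqrt{-1 + 6} = \sqrt{5} \approx 2.2361$)
$P{\left(T,u \right)} = 17 + T + u$ ($P{\left(T,u \right)} = \left(T + 17\right) + u = \left(17 + T\right) + u = 17 + T + u$)
$\left(1952 + 26 \left(Y - 5\right)\right) + P{\left(-6,-50 \right)} = \left(1952 + 26 \left(\sqrt{5} - 5\right)\right) - 39 = \left(1952 + 26 \left(-5 + \sqrt{5}\right)\right) - 39 = \left(1952 - \left(130 - 26 \sqrt{5}\right)\right) - 39 = \left(1822 + 26 \sqrt{5}\right) - 39 = 1783 + 26 \sqrt{5}$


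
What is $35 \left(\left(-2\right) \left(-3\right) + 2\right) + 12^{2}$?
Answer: $424$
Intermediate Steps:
$35 \left(\left(-2\right) \left(-3\right) + 2\right) + 12^{2} = 35 \left(6 + 2\right) + 144 = 35 \cdot 8 + 144 = 280 + 144 = 424$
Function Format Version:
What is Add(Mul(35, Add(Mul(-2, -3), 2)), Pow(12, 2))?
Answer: 424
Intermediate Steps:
Add(Mul(35, Add(Mul(-2, -3), 2)), Pow(12, 2)) = Add(Mul(35, Add(6, 2)), 144) = Add(Mul(35, 8), 144) = Add(280, 144) = 424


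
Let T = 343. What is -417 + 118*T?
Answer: 40057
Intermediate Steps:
-417 + 118*T = -417 + 118*343 = -417 + 40474 = 40057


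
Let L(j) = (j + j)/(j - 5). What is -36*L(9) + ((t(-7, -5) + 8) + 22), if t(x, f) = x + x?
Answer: -146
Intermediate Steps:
L(j) = 2*j/(-5 + j) (L(j) = (2*j)/(-5 + j) = 2*j/(-5 + j))
t(x, f) = 2*x
-36*L(9) + ((t(-7, -5) + 8) + 22) = -72*9/(-5 + 9) + ((2*(-7) + 8) + 22) = -72*9/4 + ((-14 + 8) + 22) = -72*9/4 + (-6 + 22) = -36*9/2 + 16 = -162 + 16 = -146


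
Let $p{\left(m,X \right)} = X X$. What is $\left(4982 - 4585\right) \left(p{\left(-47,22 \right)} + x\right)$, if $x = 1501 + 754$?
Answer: $1087383$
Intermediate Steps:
$p{\left(m,X \right)} = X^{2}$
$x = 2255$
$\left(4982 - 4585\right) \left(p{\left(-47,22 \right)} + x\right) = \left(4982 - 4585\right) \left(22^{2} + 2255\right) = 397 \left(484 + 2255\right) = 397 \cdot 2739 = 1087383$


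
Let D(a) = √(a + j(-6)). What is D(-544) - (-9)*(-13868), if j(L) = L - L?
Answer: -124812 + 4*I*√34 ≈ -1.2481e+5 + 23.324*I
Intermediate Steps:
j(L) = 0
D(a) = √a (D(a) = √(a + 0) = √a)
D(-544) - (-9)*(-13868) = √(-544) - (-9)*(-13868) = 4*I*√34 - 1*124812 = 4*I*√34 - 124812 = -124812 + 4*I*√34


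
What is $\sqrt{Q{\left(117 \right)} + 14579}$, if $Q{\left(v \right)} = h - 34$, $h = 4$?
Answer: $\sqrt{14549} \approx 120.62$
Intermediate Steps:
$Q{\left(v \right)} = -30$ ($Q{\left(v \right)} = 4 - 34 = -30$)
$\sqrt{Q{\left(117 \right)} + 14579} = \sqrt{-30 + 14579} = \sqrt{14549}$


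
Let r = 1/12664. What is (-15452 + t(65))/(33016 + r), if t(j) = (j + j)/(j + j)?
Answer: -195671464/418114625 ≈ -0.46799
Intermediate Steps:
t(j) = 1 (t(j) = (2*j)/((2*j)) = (2*j)*(1/(2*j)) = 1)
r = 1/12664 ≈ 7.8964e-5
(-15452 + t(65))/(33016 + r) = (-15452 + 1)/(33016 + 1/12664) = -15451/418114625/12664 = -15451*12664/418114625 = -195671464/418114625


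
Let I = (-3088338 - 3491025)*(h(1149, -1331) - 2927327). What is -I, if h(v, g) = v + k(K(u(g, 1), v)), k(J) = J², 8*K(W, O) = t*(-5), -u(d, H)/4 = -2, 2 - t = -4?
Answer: -308036715877149/16 ≈ -1.9252e+13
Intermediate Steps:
t = 6 (t = 2 - 1*(-4) = 2 + 4 = 6)
u(d, H) = 8 (u(d, H) = -4*(-2) = 8)
K(W, O) = -15/4 (K(W, O) = (6*(-5))/8 = (⅛)*(-30) = -15/4)
h(v, g) = 225/16 + v (h(v, g) = v + (-15/4)² = v + 225/16 = 225/16 + v)
I = 308036715877149/16 (I = (-3088338 - 3491025)*((225/16 + 1149) - 2927327) = -6579363*(18609/16 - 2927327) = -6579363*(-46818623/16) = 308036715877149/16 ≈ 1.9252e+13)
-I = -1*308036715877149/16 = -308036715877149/16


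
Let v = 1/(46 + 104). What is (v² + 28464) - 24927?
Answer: 79582501/22500 ≈ 3537.0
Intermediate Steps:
v = 1/150 ≈ 0.0066667
(v² + 28464) - 24927 = ((1/150)² + 28464) - 24927 = (1/22500 + 28464) - 24927 = 640440001/22500 - 24927 = 79582501/22500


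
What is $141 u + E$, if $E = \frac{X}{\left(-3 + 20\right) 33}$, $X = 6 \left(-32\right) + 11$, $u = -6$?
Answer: $- \frac{474787}{561} \approx -846.32$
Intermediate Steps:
$X = -181$ ($X = -192 + 11 = -181$)
$E = - \frac{181}{561}$ ($E = - \frac{181}{\left(-3 + 20\right) 33} = - \frac{181}{17 \cdot 33} = - \frac{181}{561} \approx -0.32264$)
$141 u + E = 141 \left(-6\right) - \frac{181}{561} = -846 - \frac{181}{561} = - \frac{474787}{561}$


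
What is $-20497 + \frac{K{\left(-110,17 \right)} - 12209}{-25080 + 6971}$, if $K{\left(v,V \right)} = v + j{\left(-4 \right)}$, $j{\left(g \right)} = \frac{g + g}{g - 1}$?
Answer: $- \frac{1855839278}{90545} \approx -20496.0$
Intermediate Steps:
$j{\left(g \right)} = \frac{2 g}{-1 + g}$
$K{\left(v,V \right)} = \frac{8}{5} + v$ ($K{\left(v,V \right)} = v + 2 \left(-4\right) \frac{1}{-1 - 4} = v + 2 \left(-4\right) \frac{1}{-5} = v + 2 \left(-4\right) \left(- \frac{1}{5}\right) = v + \frac{8}{5} = \frac{8}{5} + v$)
$-20497 + \frac{K{\left(-110,17 \right)} - 12209}{-25080 + 6971} = -20497 + \frac{\left(\frac{8}{5} - 110\right) - 12209}{-25080 + 6971} = -20497 + \frac{- \frac{542}{5} - 12209}{-18109} = -20497 - - \frac{61587}{90545} = -20497 + \frac{61587}{90545} = - \frac{1855839278}{90545}$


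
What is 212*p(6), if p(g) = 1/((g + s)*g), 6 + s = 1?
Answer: 106/3 ≈ 35.333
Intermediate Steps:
s = -5 (s = -6 + 1 = -5)
p(g) = 1/(g*(-5 + g)) (p(g) = 1/((g - 5)*g) = 1/((-5 + g)*g) = 1/(g*(-5 + g)))
212*p(6) = 212*(1/(6*(-5 + 6))) = 212*((⅙)/1) = 212*((⅙)*1) = 212*(⅙) = 106/3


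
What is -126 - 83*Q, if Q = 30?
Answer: -2616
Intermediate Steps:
-126 - 83*Q = -126 - 83*30 = -126 - 2490 = -2616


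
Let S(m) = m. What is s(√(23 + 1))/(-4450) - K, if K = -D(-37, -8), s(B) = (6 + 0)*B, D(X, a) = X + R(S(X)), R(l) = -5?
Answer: -42 - 6*√6/2225 ≈ -42.007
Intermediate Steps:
D(X, a) = -5 + X (D(X, a) = X - 5 = -5 + X)
s(B) = 6*B
K = 42 (K = -(-5 - 37) = -1*(-42) = 42)
s(√(23 + 1))/(-4450) - K = (6*√(23 + 1))/(-4450) - 1*42 = (6*√24)*(-1/4450) - 42 = (6*(2*√6))*(-1/4450) - 42 = (12*√6)*(-1/4450) - 42 = -6*√6/2225 - 42 = -42 - 6*√6/2225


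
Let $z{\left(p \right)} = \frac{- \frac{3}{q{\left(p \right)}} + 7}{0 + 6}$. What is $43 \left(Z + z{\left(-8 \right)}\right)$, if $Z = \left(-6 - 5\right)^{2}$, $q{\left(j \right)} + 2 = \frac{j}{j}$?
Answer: $\frac{15824}{3} \approx 5274.7$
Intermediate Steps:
$q{\left(j \right)} = -1$ ($q{\left(j \right)} = -2 + \frac{j}{j} = -2 + 1 = -1$)
$Z = 121$ ($Z = \left(-11\right)^{2} = 121$)
$z{\left(p \right)} = \frac{5}{3}$ ($z{\left(p \right)} = \frac{- \frac{3}{-1} + 7}{0 + 6} = \frac{\left(-3\right) \left(-1\right) + 7}{6} = \left(3 + 7\right) \frac{1}{6} = 10 \cdot \frac{1}{6} = \frac{5}{3}$)
$43 \left(Z + z{\left(-8 \right)}\right) = 43 \left(121 + \frac{5}{3}\right) = 43 \cdot \frac{368}{3} = \frac{15824}{3}$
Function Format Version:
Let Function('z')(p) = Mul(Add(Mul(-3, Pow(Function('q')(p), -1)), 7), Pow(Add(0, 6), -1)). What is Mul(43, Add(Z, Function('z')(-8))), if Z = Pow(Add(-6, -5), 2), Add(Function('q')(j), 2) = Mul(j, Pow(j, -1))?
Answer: Rational(15824, 3) ≈ 5274.7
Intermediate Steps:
Function('q')(j) = -1 (Function('q')(j) = Add(-2, Mul(j, Pow(j, -1))) = Add(-2, 1) = -1)
Z = 121 (Z = Pow(-11, 2) = 121)
Function('z')(p) = Rational(5, 3) (Function('z')(p) = Mul(Add(Mul(-3, Pow(-1, -1)), 7), Pow(Add(0, 6), -1)) = Mul(Add(Mul(-3, -1), 7), Pow(6, -1)) = Mul(Add(3, 7), Rational(1, 6)) = Mul(10, Rational(1, 6)) = Rational(5, 3))
Mul(43, Add(Z, Function('z')(-8))) = Mul(43, Add(121, Rational(5, 3))) = Mul(43, Rational(368, 3)) = Rational(15824, 3)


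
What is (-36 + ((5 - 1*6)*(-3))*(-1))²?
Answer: 1521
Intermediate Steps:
(-36 + ((5 - 1*6)*(-3))*(-1))² = (-36 + ((5 - 6)*(-3))*(-1))² = (-36 - 1*(-3)*(-1))² = (-36 + 3*(-1))² = (-36 - 3)² = (-39)² = 1521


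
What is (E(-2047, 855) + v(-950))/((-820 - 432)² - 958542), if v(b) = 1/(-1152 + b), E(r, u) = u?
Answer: 1797209/1280038124 ≈ 0.0014040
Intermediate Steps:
(E(-2047, 855) + v(-950))/((-820 - 432)² - 958542) = (855 + 1/(-1152 - 950))/((-820 - 432)² - 958542) = (855 + 1/(-2102))/((-1252)² - 958542) = (855 - 1/2102)/(1567504 - 958542) = (1797209/2102)/608962 = (1797209/2102)*(1/608962) = 1797209/1280038124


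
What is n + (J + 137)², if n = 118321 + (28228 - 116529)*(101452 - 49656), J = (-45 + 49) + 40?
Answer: -4573487514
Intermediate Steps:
J = 44 (J = 4 + 40 = 44)
n = -4573520275 (n = 118321 - 88301*51796 = 118321 - 4573638596 = -4573520275)
n + (J + 137)² = -4573520275 + (44 + 137)² = -4573520275 + 181² = -4573520275 + 32761 = -4573487514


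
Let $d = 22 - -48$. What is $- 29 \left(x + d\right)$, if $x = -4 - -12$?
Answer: $-2262$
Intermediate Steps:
$d = 70$ ($d = 22 + 48 = 70$)
$x = 8$ ($x = -4 + 12 = 8$)
$- 29 \left(x + d\right) = - 29 \left(8 + 70\right) = \left(-29\right) 78 = -2262$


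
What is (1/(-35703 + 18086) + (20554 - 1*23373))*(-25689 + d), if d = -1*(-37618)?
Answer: -7499010924/223 ≈ -3.3628e+7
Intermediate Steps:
d = 37618
(1/(-35703 + 18086) + (20554 - 1*23373))*(-25689 + d) = (1/(-35703 + 18086) + (20554 - 1*23373))*(-25689 + 37618) = (1/(-17617) + (20554 - 23373))*11929 = (-1/17617 - 2819)*11929 = -49662324/17617*11929 = -7499010924/223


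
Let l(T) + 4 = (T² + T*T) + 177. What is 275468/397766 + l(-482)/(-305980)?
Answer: -2958890919/3579660020 ≈ -0.82658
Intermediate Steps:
l(T) = 173 + 2*T² (l(T) = -4 + ((T² + T*T) + 177) = -4 + ((T² + T²) + 177) = -4 + (2*T² + 177) = -4 + (177 + 2*T²) = 173 + 2*T²)
275468/397766 + l(-482)/(-305980) = 275468/397766 + (173 + 2*(-482)²)/(-305980) = 275468*(1/397766) + (173 + 2*232324)*(-1/305980) = 8102/11699 + (173 + 464648)*(-1/305980) = 8102/11699 + 464821*(-1/305980) = 8102/11699 - 464821/305980 = -2958890919/3579660020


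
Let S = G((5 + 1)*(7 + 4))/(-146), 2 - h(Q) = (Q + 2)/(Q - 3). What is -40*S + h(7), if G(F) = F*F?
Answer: 348407/292 ≈ 1193.2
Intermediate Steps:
G(F) = F²
h(Q) = 2 - (2 + Q)/(-3 + Q) (h(Q) = 2 - (Q + 2)/(Q - 3) = 2 - (2 + Q)/(-3 + Q))
S = -2178/73 (S = ((5 + 1)*(7 + 4))²/(-146) = (6*11)²*(-1/146) = 66²*(-1/146) = 4356*(-1/146) = -2178/73 ≈ -29.836)
-40*S + h(7) = -40*(-2178/73) + (-8 + 7)/(-3 + 7) = 87120/73 - 1/4 = 87120/73 + (¼)*(-1) = 87120/73 - ¼ = 348407/292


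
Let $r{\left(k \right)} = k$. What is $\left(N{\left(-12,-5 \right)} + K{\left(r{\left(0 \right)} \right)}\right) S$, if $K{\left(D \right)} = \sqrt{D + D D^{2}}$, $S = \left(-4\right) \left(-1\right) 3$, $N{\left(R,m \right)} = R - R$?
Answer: $0$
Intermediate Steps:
$N{\left(R,m \right)} = 0$
$S = 12$ ($S = 4 \cdot 3 = 12$)
$K{\left(D \right)} = \sqrt{D + D^{3}}$
$\left(N{\left(-12,-5 \right)} + K{\left(r{\left(0 \right)} \right)}\right) S = \left(0 + \sqrt{0 + 0^{3}}\right) 12 = \left(0 + \sqrt{0 + 0}\right) 12 = \left(0 + \sqrt{0}\right) 12 = \left(0 + 0\right) 12 = 0 \cdot 12 = 0$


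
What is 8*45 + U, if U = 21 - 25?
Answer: 356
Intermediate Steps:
U = -4
8*45 + U = 8*45 - 4 = 360 - 4 = 356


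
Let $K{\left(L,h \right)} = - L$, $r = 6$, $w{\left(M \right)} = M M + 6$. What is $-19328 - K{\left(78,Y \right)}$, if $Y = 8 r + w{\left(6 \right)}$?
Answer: $-19250$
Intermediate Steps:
$w{\left(M \right)} = 6 + M^{2}$ ($w{\left(M \right)} = M^{2} + 6 = 6 + M^{2}$)
$Y = 90$ ($Y = 8 \cdot 6 + \left(6 + 6^{2}\right) = 48 + \left(6 + 36\right) = 48 + 42 = 90$)
$-19328 - K{\left(78,Y \right)} = -19328 - \left(-1\right) 78 = -19328 - -78 = -19328 + 78 = -19250$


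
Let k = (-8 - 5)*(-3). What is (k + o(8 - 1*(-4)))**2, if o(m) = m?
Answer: 2601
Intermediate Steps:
k = 39 (k = -13*(-3) = 39)
(k + o(8 - 1*(-4)))**2 = (39 + (8 - 1*(-4)))**2 = (39 + (8 + 4))**2 = (39 + 12)**2 = 51**2 = 2601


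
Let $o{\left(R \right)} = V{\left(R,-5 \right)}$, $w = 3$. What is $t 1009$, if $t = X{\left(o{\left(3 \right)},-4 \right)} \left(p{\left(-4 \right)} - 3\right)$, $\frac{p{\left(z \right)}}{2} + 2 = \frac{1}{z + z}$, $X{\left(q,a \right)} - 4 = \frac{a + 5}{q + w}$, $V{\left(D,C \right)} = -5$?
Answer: $- \frac{204827}{8} \approx -25603.0$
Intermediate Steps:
$o{\left(R \right)} = -5$
$X{\left(q,a \right)} = 4 + \frac{5 + a}{3 + q}$ ($X{\left(q,a \right)} = 4 + \frac{a + 5}{q + 3} = 4 + \frac{5 + a}{3 + q}$)
$p{\left(z \right)} = -4 + \frac{1}{z}$ ($p{\left(z \right)} = -4 + \frac{2}{z + z} = -4 + \frac{2}{2 z} = -4 + 2 \frac{1}{2 z} = -4 + \frac{1}{z}$)
$t = - \frac{203}{8}$ ($t = \frac{17 - 4 + 4 \left(-5\right)}{3 - 5} \left(\left(-4 + \frac{1}{-4}\right) - 3\right) = \frac{17 - 4 - 20}{-2} \left(\left(-4 - \frac{1}{4}\right) - 3\right) = \left(- \frac{1}{2}\right) \left(-7\right) \left(- \frac{17}{4} - 3\right) = \frac{7}{2} \left(- \frac{29}{4}\right) = - \frac{203}{8} \approx -25.375$)
$t 1009 = \left(- \frac{203}{8}\right) 1009 = - \frac{204827}{8}$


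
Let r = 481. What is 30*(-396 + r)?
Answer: 2550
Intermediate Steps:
30*(-396 + r) = 30*(-396 + 481) = 30*85 = 2550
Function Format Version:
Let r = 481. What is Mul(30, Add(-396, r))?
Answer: 2550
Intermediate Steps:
Mul(30, Add(-396, r)) = Mul(30, Add(-396, 481)) = Mul(30, 85) = 2550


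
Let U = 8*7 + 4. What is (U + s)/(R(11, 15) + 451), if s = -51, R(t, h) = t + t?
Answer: 9/473 ≈ 0.019027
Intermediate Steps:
R(t, h) = 2*t
U = 60 (U = 56 + 4 = 60)
(U + s)/(R(11, 15) + 451) = (60 - 51)/(2*11 + 451) = 9/(22 + 451) = 9/473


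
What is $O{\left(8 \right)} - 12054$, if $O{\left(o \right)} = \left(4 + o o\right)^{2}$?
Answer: $-7430$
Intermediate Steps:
$O{\left(o \right)} = \left(4 + o^{2}\right)^{2}$
$O{\left(8 \right)} - 12054 = \left(4 + 8^{2}\right)^{2} - 12054 = \left(4 + 64\right)^{2} - 12054 = 68^{2} - 12054 = 4624 - 12054 = -7430$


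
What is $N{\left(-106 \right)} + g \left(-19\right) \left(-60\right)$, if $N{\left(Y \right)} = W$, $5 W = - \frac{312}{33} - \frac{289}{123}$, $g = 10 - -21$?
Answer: $\frac{239059129}{6765} \approx 35338.0$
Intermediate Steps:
$g = 31$ ($g = 10 + 21 = 31$)
$W = - \frac{15971}{6765}$ ($W = \frac{- \frac{312}{33} - \frac{289}{123}}{5} = \frac{\left(-312\right) \frac{1}{33} - \frac{289}{123}}{5} = \frac{- \frac{104}{11} - \frac{289}{123}}{5} = \frac{1}{5} \left(- \frac{15971}{1353}\right) = - \frac{15971}{6765} \approx -2.3608$)
$N{\left(Y \right)} = - \frac{15971}{6765}$
$N{\left(-106 \right)} + g \left(-19\right) \left(-60\right) = - \frac{15971}{6765} + 31 \left(-19\right) \left(-60\right) = - \frac{15971}{6765} - -35340 = - \frac{15971}{6765} + 35340 = \frac{239059129}{6765}$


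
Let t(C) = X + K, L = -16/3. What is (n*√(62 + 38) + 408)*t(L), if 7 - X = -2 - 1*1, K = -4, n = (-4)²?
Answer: 3408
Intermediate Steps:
n = 16
X = 10 (X = 7 - (-2 - 1*1) = 7 - (-2 - 1) = 7 - 1*(-3) = 7 + 3 = 10)
L = -16/3 (L = -16*⅓ = -16/3 ≈ -5.3333)
t(C) = 6 (t(C) = 10 - 4 = 6)
(n*√(62 + 38) + 408)*t(L) = (16*√(62 + 38) + 408)*6 = (16*√100 + 408)*6 = (16*10 + 408)*6 = (160 + 408)*6 = 568*6 = 3408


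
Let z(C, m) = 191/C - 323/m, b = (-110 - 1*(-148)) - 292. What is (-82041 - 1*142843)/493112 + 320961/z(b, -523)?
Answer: -5256217560650107/2200635578 ≈ -2.3885e+6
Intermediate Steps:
b = -254 (b = (-110 + 148) - 292 = 38 - 292 = -254)
z(C, m) = -323/m + 191/C
(-82041 - 1*142843)/493112 + 320961/z(b, -523) = (-82041 - 1*142843)/493112 + 320961/(-323/(-523) + 191/(-254)) = (-82041 - 142843)*(1/493112) + 320961/(-323*(-1/523) + 191*(-1/254)) = -224884*1/493112 + 320961/(323/523 - 191/254) = -56221/123278 + 320961/(-17851/132842) = -56221/123278 + 320961*(-132842/17851) = -56221/123278 - 42637101162/17851 = -5256217560650107/2200635578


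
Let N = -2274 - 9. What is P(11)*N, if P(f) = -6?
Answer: 13698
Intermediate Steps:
N = -2283
P(11)*N = -6*(-2283) = 13698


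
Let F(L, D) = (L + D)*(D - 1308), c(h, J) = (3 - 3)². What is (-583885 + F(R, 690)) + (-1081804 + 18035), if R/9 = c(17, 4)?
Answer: -2074074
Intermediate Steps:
c(h, J) = 0 (c(h, J) = 0² = 0)
R = 0 (R = 9*0 = 0)
F(L, D) = (-1308 + D)*(D + L) (F(L, D) = (D + L)*(-1308 + D) = (-1308 + D)*(D + L))
(-583885 + F(R, 690)) + (-1081804 + 18035) = (-583885 + (690² - 1308*690 - 1308*0 + 690*0)) + (-1081804 + 18035) = (-583885 + (476100 - 902520 + 0 + 0)) - 1063769 = (-583885 - 426420) - 1063769 = -1010305 - 1063769 = -2074074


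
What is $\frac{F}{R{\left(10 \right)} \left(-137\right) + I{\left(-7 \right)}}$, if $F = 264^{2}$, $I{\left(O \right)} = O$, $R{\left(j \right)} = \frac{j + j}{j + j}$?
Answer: $-484$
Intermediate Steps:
$R{\left(j \right)} = 1$ ($R{\left(j \right)} = \frac{2 j}{2 j} = 2 j \frac{1}{2 j} = 1$)
$F = 69696$
$\frac{F}{R{\left(10 \right)} \left(-137\right) + I{\left(-7 \right)}} = \frac{69696}{1 \left(-137\right) - 7} = \frac{69696}{-137 - 7} = \frac{69696}{-144} = 69696 \left(- \frac{1}{144}\right) = -484$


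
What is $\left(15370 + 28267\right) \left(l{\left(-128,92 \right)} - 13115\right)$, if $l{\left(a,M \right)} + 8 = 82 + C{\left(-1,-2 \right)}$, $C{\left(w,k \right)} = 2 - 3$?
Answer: $-569113754$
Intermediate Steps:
$C{\left(w,k \right)} = -1$ ($C{\left(w,k \right)} = 2 - 3 = -1$)
$l{\left(a,M \right)} = 73$ ($l{\left(a,M \right)} = -8 + \left(82 - 1\right) = -8 + 81 = 73$)
$\left(15370 + 28267\right) \left(l{\left(-128,92 \right)} - 13115\right) = \left(15370 + 28267\right) \left(73 - 13115\right) = 43637 \left(-13042\right) = -569113754$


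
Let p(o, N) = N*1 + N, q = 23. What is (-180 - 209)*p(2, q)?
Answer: -17894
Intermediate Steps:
p(o, N) = 2*N (p(o, N) = N + N = 2*N)
(-180 - 209)*p(2, q) = (-180 - 209)*(2*23) = -389*46 = -17894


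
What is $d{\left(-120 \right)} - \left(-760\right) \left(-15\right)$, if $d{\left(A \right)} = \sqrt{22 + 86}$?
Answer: $-11400 + 6 \sqrt{3} \approx -11390.0$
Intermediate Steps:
$d{\left(A \right)} = 6 \sqrt{3}$ ($d{\left(A \right)} = \sqrt{108} = 6 \sqrt{3}$)
$d{\left(-120 \right)} - \left(-760\right) \left(-15\right) = 6 \sqrt{3} - \left(-760\right) \left(-15\right) = 6 \sqrt{3} - 11400 = -11400 + 6 \sqrt{3}$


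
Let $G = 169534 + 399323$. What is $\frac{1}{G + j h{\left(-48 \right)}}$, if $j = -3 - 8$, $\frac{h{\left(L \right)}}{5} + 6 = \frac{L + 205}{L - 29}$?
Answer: $\frac{7}{3985094} \approx 1.7565 \cdot 10^{-6}$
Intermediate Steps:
$h{\left(L \right)} = -30 + \frac{5 \left(205 + L\right)}{-29 + L}$ ($h{\left(L \right)} = -30 + 5 \frac{L + 205}{L - 29} = -30 + 5 \frac{205 + L}{-29 + L} = -30 + \frac{5 \left(205 + L\right)}{-29 + L}$)
$j = -11$ ($j = -3 - 8 = -11$)
$G = 568857$
$\frac{1}{G + j h{\left(-48 \right)}} = \frac{1}{568857 - 11 \frac{5 \left(379 - -240\right)}{-29 - 48}} = \frac{1}{568857 - 11 \frac{5 \left(379 + 240\right)}{-77}} = \frac{1}{568857 - 11 \cdot 5 \left(- \frac{1}{77}\right) 619} = \frac{1}{568857 - - \frac{3095}{7}} = \frac{1}{568857 + \frac{3095}{7}} = \frac{1}{\frac{3985094}{7}} = \frac{7}{3985094}$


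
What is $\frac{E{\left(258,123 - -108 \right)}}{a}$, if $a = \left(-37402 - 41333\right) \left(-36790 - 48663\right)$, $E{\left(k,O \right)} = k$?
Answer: $\frac{86}{2242713985} \approx 3.8346 \cdot 10^{-8}$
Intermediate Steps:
$a = 6728141955$ ($a = \left(-78735\right) \left(-85453\right) = 6728141955$)
$\frac{E{\left(258,123 - -108 \right)}}{a} = \frac{258}{6728141955} = 258 \cdot \frac{1}{6728141955} = \frac{86}{2242713985}$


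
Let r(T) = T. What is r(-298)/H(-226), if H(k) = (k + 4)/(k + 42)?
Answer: -27416/111 ≈ -246.99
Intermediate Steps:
H(k) = (4 + k)/(42 + k)
r(-298)/H(-226) = -298*(42 - 226)/(4 - 226) = -298/(-222/(-184)) = -298/((-1/184*(-222))) = -298/111/92 = -298*92/111 = -27416/111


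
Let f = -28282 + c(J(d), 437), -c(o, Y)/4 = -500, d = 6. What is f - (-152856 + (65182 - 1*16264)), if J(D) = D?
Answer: 77656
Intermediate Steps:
c(o, Y) = 2000 (c(o, Y) = -4*(-500) = 2000)
f = -26282 (f = -28282 + 2000 = -26282)
f - (-152856 + (65182 - 1*16264)) = -26282 - (-152856 + (65182 - 1*16264)) = -26282 - (-152856 + (65182 - 16264)) = -26282 - (-152856 + 48918) = -26282 - 1*(-103938) = -26282 + 103938 = 77656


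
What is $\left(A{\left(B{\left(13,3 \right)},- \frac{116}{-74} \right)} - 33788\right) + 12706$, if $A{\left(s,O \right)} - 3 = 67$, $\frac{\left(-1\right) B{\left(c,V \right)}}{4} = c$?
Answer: $-21012$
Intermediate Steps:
$B{\left(c,V \right)} = - 4 c$
$A{\left(s,O \right)} = 70$ ($A{\left(s,O \right)} = 3 + 67 = 70$)
$\left(A{\left(B{\left(13,3 \right)},- \frac{116}{-74} \right)} - 33788\right) + 12706 = \left(70 - 33788\right) + 12706 = -33718 + 12706 = -21012$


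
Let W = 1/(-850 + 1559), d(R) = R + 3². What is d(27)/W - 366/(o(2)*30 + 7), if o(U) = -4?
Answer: 2884578/113 ≈ 25527.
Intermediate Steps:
d(R) = 9 + R (d(R) = R + 9 = 9 + R)
W = 1/709 ≈ 0.0014104
d(27)/W - 366/(o(2)*30 + 7) = (9 + 27)/(1/709) - 366/(-4*30 + 7) = 36*709 - 366/(-120 + 7) = 25524 - 366/(-113) = 25524 - 366*(-1/113) = 25524 + 366/113 = 2884578/113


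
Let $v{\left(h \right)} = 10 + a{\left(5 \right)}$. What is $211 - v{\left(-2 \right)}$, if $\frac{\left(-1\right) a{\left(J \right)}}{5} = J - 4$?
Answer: $206$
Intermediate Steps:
$a{\left(J \right)} = 20 - 5 J$ ($a{\left(J \right)} = - 5 \left(J - 4\right) = - 5 \left(-4 + J\right) = 20 - 5 J$)
$v{\left(h \right)} = 5$ ($v{\left(h \right)} = 10 + \left(20 - 25\right) = 10 - 5 = 5$)
$211 - v{\left(-2 \right)} = 211 - 5 = 206$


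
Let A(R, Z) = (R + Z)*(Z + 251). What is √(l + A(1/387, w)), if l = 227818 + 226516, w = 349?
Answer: √11045223294/129 ≈ 814.70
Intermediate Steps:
A(R, Z) = (251 + Z)*(R + Z) (A(R, Z) = (R + Z)*(251 + Z) = (251 + Z)*(R + Z))
l = 454334
√(l + A(1/387, w)) = √(454334 + (349² + 251/387 + 251*349 + 349/387)) = √(454334 + (121801 + 251*(1/387) + 87599 + (1/387)*349)) = √(454334 + (121801 + 251/387 + 87599 + 349/387)) = √(454334 + 27012800/129) = √(85621886/129) = √11045223294/129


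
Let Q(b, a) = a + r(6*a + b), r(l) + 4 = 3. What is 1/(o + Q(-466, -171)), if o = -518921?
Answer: -1/519093 ≈ -1.9264e-6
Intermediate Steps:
r(l) = -1 (r(l) = -4 + 3 = -1)
Q(b, a) = -1 + a (Q(b, a) = a - 1 = -1 + a)
1/(o + Q(-466, -171)) = 1/(-518921 + (-1 - 171)) = 1/(-518921 - 172) = 1/(-519093) = -1/519093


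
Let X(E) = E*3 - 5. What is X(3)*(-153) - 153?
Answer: -765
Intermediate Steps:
X(E) = -5 + 3*E (X(E) = 3*E - 5 = -5 + 3*E)
X(3)*(-153) - 153 = (-5 + 3*3)*(-153) - 153 = (-5 + 9)*(-153) - 153 = 4*(-153) - 153 = -612 - 153 = -765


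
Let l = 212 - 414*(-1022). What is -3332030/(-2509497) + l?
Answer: 1062323602070/2509497 ≈ 4.2332e+5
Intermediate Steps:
l = 423320 (l = 212 + 423108 = 423320)
-3332030/(-2509497) + l = -3332030/(-2509497) + 423320 = -3332030*(-1/2509497) + 423320 = 3332030/2509497 + 423320 = 1062323602070/2509497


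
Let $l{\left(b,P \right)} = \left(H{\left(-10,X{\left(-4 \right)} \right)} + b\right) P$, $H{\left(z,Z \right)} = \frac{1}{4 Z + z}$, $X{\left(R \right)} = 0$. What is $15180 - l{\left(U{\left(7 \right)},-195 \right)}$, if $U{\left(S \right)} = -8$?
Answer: $\frac{27201}{2} \approx 13601.0$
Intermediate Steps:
$H{\left(z,Z \right)} = \frac{1}{z + 4 Z}$
$l{\left(b,P \right)} = P \left(- \frac{1}{10} + b\right)$ ($l{\left(b,P \right)} = \left(\frac{1}{-10 + 4 \cdot 0} + b\right) P = \left(\frac{1}{-10 + 0} + b\right) P = \left(\frac{1}{-10} + b\right) P = \left(- \frac{1}{10} + b\right) P = P \left(- \frac{1}{10} + b\right)$)
$15180 - l{\left(U{\left(7 \right)},-195 \right)} = 15180 - - 195 \left(- \frac{1}{10} - 8\right) = 15180 - \left(-195\right) \left(- \frac{81}{10}\right) = 15180 - \frac{3159}{2} = \frac{27201}{2}$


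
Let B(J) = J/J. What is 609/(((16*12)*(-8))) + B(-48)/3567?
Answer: -723589/1826304 ≈ -0.39620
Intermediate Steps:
B(J) = 1
609/(((16*12)*(-8))) + B(-48)/3567 = 609/(((16*12)*(-8))) + 1/3567 = 609/((192*(-8))) + 1*(1/3567) = 609/(-1536) + 1/3567 = 609*(-1/1536) + 1/3567 = -203/512 + 1/3567 = -723589/1826304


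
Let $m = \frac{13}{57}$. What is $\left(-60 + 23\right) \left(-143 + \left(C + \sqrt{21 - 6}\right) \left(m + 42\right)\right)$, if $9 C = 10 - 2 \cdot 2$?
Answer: $\frac{726643}{171} - \frac{89059 \sqrt{15}}{57} \approx -1801.9$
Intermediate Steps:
$m = \frac{13}{57}$ ($m = 13 \cdot \frac{1}{57} = \frac{13}{57} \approx 0.22807$)
$C = \frac{2}{3}$ ($C = \frac{10 - 2 \cdot 2}{9} = \frac{10 - 4}{9} = \frac{1}{9} \cdot 6 = \frac{2}{3} \approx 0.66667$)
$\left(-60 + 23\right) \left(-143 + \left(C + \sqrt{21 - 6}\right) \left(m + 42\right)\right) = \left(-60 + 23\right) \left(-143 + \left(\frac{2}{3} + \sqrt{21 - 6}\right) \left(\frac{13}{57} + 42\right)\right) = - 37 \left(-143 + \left(\frac{2}{3} + \sqrt{15}\right) \frac{2407}{57}\right) = - 37 \left(-143 + \left(\frac{4814}{171} + \frac{2407 \sqrt{15}}{57}\right)\right) = - 37 \left(- \frac{19639}{171} + \frac{2407 \sqrt{15}}{57}\right) = \frac{726643}{171} - \frac{89059 \sqrt{15}}{57}$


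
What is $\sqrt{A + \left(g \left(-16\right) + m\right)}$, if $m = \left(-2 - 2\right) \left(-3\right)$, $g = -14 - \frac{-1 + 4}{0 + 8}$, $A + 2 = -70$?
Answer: $\sqrt{170} \approx 13.038$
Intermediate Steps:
$A = -72$ ($A = -2 - 70 = -72$)
$g = - \frac{115}{8}$ ($g = -14 - \frac{3}{8} = - \frac{115}{8} \approx -14.375$)
$m = 12$ ($m = \left(-4\right) \left(-3\right) = 12$)
$\sqrt{A + \left(g \left(-16\right) + m\right)} = \sqrt{-72 + \left(\left(- \frac{115}{8}\right) \left(-16\right) + 12\right)} = \sqrt{-72 + \left(230 + 12\right)} = \sqrt{-72 + 242} = \sqrt{170}$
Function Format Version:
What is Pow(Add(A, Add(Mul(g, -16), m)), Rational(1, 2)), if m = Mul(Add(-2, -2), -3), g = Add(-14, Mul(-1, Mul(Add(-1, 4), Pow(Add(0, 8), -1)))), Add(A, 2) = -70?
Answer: Pow(170, Rational(1, 2)) ≈ 13.038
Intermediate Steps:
A = -72 (A = Add(-2, -70) = -72)
g = Rational(-115, 8) (g = Add(-14, Mul(-1, Mul(3, Pow(8, -1)))) = Add(-14, Mul(-1, Mul(3, Rational(1, 8)))) = Add(-14, Mul(-1, Rational(3, 8))) = Add(-14, Rational(-3, 8)) = Rational(-115, 8) ≈ -14.375)
m = 12 (m = Mul(-4, -3) = 12)
Pow(Add(A, Add(Mul(g, -16), m)), Rational(1, 2)) = Pow(Add(-72, Add(Mul(Rational(-115, 8), -16), 12)), Rational(1, 2)) = Pow(Add(-72, Add(230, 12)), Rational(1, 2)) = Pow(Add(-72, 242), Rational(1, 2)) = Pow(170, Rational(1, 2))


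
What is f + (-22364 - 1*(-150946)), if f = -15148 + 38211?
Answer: 151645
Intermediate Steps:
f = 23063
f + (-22364 - 1*(-150946)) = 23063 + (-22364 - 1*(-150946)) = 23063 + (-22364 + 150946) = 23063 + 128582 = 151645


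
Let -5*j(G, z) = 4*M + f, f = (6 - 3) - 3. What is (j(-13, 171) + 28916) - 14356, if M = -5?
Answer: 14564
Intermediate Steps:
f = 0 (f = 3 - 3 = 0)
j(G, z) = 4 (j(G, z) = -(4*(-5) + 0)/5 = -(-20 + 0)/5 = -⅕*(-20) = 4)
(j(-13, 171) + 28916) - 14356 = (4 + 28916) - 14356 = 28920 - 14356 = 14564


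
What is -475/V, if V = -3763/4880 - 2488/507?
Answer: 1175226000/14049281 ≈ 83.650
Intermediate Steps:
V = -14049281/2474160 (V = -3763*1/4880 - 2488*1/507 = -3763/4880 - 2488/507 = -14049281/2474160 ≈ -5.6784)
-475/V = -475/(-14049281/2474160) = -475*(-2474160/14049281) = 1175226000/14049281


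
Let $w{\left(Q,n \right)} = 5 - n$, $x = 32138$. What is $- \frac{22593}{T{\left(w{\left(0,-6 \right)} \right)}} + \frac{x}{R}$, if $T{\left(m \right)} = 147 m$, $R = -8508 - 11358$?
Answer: $- \frac{1083982}{69531} \approx -15.59$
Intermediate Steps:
$R = -19866$
$- \frac{22593}{T{\left(w{\left(0,-6 \right)} \right)}} + \frac{x}{R} = - \frac{22593}{147 \left(5 - -6\right)} + \frac{32138}{-19866} = - \frac{22593}{147 \left(5 + 6\right)} + 32138 \left(- \frac{1}{19866}\right) = - \frac{22593}{147 \cdot 11} - \frac{16069}{9933} = - \frac{22593}{1617} - \frac{16069}{9933} = \left(-22593\right) \frac{1}{1617} - \frac{16069}{9933} = - \frac{7531}{539} - \frac{16069}{9933} = - \frac{1083982}{69531}$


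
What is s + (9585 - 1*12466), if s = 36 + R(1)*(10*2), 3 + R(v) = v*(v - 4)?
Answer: -2965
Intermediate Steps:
R(v) = -3 + v*(-4 + v) (R(v) = -3 + v*(v - 4) = -3 + v*(-4 + v))
s = -84 (s = 36 + (-3 + 1² - 4*1)*(10*2) = 36 + (-3 + 1 - 4)*20 = 36 - 6*20 = 36 - 120 = -84)
s + (9585 - 1*12466) = -84 + (9585 - 1*12466) = -84 + (9585 - 12466) = -84 - 2881 = -2965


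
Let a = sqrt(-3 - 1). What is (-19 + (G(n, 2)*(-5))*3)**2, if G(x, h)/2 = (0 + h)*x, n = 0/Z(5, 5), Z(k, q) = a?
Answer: 361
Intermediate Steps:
a = 2*I (a = sqrt(-4) = 2*I ≈ 2.0*I)
Z(k, q) = 2*I
n = 0 (n = 0/((2*I)) = 0*(-I/2) = 0)
G(x, h) = 2*h*x (G(x, h) = 2*((0 + h)*x) = 2*(h*x) = 2*h*x)
(-19 + (G(n, 2)*(-5))*3)**2 = (-19 + ((2*2*0)*(-5))*3)**2 = (-19 + (0*(-5))*3)**2 = (-19 + 0*3)**2 = (-19 + 0)**2 = (-19)**2 = 361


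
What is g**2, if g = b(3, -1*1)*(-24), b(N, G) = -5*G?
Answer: 14400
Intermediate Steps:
g = -120 (g = -(-5)*(-24) = -5*(-1)*(-24) = 5*(-24) = -120)
g**2 = (-120)**2 = 14400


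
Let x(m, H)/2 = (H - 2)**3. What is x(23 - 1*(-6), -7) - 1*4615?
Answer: -6073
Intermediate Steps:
x(m, H) = 2*(-2 + H)**3 (x(m, H) = 2*(H - 2)**3 = 2*(-2 + H)**3)
x(23 - 1*(-6), -7) - 1*4615 = 2*(-2 - 7)**3 - 1*4615 = 2*(-9)**3 - 4615 = 2*(-729) - 4615 = -1458 - 4615 = -6073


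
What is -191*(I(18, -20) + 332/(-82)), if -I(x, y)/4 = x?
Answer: 595538/41 ≈ 14525.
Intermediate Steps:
I(x, y) = -4*x
-191*(I(18, -20) + 332/(-82)) = -191*(-4*18 + 332/(-82)) = -191*(-72 + 332*(-1/82)) = -191*(-72 - 166/41) = -191*(-3118/41) = 595538/41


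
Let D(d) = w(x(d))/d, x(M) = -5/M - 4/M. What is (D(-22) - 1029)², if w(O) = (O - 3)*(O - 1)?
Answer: 120067529446089/113379904 ≈ 1.0590e+6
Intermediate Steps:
x(M) = -9/M
w(O) = (-1 + O)*(-3 + O) (w(O) = (-3 + O)*(-1 + O) = (-1 + O)*(-3 + O))
D(d) = (3 + 36/d + 81/d²)/d (D(d) = (3 + (-9/d)² - (-36)/d)/d = (3 + 81/d² + 36/d)/d = (3 + 36/d + 81/d²)/d)
(D(-22) - 1029)² = (3*(27 + (-22)² + 12*(-22))/(-22)³ - 1029)² = (3*(-1/10648)*(27 + 484 - 264) - 1029)² = (3*(-1/10648)*247 - 1029)² = (-741/10648 - 1029)² = (-10957533/10648)² = 120067529446089/113379904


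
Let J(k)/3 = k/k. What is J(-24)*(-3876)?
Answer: -11628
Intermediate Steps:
J(k) = 3 (J(k) = 3*(k/k) = 3*1 = 3)
J(-24)*(-3876) = 3*(-3876) = -11628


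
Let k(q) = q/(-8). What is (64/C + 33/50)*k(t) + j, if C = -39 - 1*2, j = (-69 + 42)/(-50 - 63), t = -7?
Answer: -1018177/1853200 ≈ -0.54942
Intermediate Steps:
j = 27/113 (j = -27/(-113) = -27*(-1/113) = 27/113 ≈ 0.23894)
C = -41 (C = -39 - 2 = -41)
k(q) = -q/8 (k(q) = q*(-⅛) = -q/8)
(64/C + 33/50)*k(t) + j = (64/(-41) + 33/50)*(-⅛*(-7)) + 27/113 = (64*(-1/41) + 33*(1/50))*(7/8) + 27/113 = (-64/41 + 33/50)*(7/8) + 27/113 = -1847/2050*7/8 + 27/113 = -12929/16400 + 27/113 = -1018177/1853200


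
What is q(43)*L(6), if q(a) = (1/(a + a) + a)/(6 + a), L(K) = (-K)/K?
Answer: -3699/4214 ≈ -0.87779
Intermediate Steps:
L(K) = -1
q(a) = (a + 1/(2*a))/(6 + a) (q(a) = (1/(2*a) + a)/(6 + a) = (a + 1/(2*a))/(6 + a))
q(43)*L(6) = ((1/2 + 43**2)/(43*(6 + 43)))*(-1) = ((1/43)*(1/2 + 1849)/49)*(-1) = ((1/43)*(1/49)*(3699/2))*(-1) = (3699/4214)*(-1) = -3699/4214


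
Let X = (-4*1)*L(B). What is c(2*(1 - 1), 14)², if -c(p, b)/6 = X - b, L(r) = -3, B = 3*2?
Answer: 144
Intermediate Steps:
B = 6
X = 12 (X = -4*1*(-3) = -4*(-3) = 12)
c(p, b) = -72 + 6*b (c(p, b) = -6*(12 - b) = -72 + 6*b)
c(2*(1 - 1), 14)² = (-72 + 6*14)² = (-72 + 84)² = 12² = 144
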